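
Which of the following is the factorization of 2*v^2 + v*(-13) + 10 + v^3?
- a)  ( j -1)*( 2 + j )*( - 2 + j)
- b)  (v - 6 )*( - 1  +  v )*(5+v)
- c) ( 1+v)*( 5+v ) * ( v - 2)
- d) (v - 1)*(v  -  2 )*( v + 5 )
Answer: d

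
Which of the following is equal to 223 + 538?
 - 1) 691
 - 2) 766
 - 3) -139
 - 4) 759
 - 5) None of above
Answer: 5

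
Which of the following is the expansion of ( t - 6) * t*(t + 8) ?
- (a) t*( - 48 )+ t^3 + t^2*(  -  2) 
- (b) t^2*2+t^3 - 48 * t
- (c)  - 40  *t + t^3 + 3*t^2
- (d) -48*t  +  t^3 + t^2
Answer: b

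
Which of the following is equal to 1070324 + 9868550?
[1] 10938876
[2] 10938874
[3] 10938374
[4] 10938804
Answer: 2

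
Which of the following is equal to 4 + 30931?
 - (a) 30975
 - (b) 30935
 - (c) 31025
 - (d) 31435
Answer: b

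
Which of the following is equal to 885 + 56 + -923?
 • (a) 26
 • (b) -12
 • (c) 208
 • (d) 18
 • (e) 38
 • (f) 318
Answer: d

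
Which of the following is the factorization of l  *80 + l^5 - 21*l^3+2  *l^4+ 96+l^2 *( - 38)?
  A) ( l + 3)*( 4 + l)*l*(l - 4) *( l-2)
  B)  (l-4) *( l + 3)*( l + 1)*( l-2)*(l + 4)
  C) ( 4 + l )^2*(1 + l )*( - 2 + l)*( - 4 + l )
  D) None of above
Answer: B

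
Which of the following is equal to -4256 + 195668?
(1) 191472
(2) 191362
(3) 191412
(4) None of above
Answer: 3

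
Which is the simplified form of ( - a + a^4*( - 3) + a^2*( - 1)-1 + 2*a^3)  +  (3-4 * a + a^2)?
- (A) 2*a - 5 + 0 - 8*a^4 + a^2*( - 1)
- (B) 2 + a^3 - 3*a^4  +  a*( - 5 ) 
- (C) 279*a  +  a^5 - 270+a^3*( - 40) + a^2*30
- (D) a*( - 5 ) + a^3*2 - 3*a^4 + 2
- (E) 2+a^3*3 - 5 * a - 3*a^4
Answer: D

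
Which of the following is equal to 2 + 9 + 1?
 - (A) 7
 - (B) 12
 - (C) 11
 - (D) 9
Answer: B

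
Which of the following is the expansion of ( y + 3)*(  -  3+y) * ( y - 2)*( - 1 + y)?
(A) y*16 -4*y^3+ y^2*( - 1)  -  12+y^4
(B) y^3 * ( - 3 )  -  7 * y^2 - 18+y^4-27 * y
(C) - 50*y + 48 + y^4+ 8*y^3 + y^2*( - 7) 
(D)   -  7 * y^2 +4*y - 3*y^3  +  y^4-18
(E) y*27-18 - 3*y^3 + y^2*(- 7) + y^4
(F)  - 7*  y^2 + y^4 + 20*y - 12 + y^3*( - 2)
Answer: E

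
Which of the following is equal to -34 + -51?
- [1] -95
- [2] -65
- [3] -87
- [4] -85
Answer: 4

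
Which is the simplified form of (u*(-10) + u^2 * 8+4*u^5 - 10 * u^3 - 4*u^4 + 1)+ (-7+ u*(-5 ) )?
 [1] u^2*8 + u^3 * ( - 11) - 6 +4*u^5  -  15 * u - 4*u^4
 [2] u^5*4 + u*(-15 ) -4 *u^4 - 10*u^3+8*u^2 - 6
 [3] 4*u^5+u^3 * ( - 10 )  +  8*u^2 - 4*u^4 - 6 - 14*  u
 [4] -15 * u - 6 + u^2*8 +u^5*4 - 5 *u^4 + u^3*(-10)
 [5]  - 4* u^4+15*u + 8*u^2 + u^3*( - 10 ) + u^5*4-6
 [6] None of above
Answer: 2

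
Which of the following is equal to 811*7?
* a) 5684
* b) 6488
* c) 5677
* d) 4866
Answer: c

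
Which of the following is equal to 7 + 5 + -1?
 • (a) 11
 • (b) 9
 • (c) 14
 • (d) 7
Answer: a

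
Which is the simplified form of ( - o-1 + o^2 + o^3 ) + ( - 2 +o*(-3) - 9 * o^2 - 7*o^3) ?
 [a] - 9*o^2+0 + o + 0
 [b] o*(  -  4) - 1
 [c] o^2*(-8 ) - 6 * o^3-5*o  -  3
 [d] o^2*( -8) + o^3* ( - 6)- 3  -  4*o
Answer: d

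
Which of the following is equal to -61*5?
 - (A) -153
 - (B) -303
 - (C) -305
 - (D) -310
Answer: C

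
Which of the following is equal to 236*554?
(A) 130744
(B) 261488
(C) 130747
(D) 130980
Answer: A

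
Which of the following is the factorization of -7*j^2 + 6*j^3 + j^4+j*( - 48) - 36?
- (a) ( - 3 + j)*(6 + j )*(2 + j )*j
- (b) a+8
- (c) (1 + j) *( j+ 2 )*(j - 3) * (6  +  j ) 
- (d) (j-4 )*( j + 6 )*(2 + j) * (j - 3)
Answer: c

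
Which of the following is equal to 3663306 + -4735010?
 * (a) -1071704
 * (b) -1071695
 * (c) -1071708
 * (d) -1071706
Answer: a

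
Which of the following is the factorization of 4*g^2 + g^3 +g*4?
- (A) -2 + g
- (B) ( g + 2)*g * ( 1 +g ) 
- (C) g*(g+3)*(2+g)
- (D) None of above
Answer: D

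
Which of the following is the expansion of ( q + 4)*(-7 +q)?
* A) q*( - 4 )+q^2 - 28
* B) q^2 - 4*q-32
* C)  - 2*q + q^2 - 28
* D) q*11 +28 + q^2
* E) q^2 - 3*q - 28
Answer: E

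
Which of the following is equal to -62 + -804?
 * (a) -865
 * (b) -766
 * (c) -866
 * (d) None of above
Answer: c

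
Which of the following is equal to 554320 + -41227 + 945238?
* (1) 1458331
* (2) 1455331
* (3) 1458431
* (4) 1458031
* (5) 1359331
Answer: 1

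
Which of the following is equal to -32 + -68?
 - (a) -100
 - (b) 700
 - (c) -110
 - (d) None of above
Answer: a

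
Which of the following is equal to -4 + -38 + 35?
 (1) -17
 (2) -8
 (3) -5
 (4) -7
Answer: 4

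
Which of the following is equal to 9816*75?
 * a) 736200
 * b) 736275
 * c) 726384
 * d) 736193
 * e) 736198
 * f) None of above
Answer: a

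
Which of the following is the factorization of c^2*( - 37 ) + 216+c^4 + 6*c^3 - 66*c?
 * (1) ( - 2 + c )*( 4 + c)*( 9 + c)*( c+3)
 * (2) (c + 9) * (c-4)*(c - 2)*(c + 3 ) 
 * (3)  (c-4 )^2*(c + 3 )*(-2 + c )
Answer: 2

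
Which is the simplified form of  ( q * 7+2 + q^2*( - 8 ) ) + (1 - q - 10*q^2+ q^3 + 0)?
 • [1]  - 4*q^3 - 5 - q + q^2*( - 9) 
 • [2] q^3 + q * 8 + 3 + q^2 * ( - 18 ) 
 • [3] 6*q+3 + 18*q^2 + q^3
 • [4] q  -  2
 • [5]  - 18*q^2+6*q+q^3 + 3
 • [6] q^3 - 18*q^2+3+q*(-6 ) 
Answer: 5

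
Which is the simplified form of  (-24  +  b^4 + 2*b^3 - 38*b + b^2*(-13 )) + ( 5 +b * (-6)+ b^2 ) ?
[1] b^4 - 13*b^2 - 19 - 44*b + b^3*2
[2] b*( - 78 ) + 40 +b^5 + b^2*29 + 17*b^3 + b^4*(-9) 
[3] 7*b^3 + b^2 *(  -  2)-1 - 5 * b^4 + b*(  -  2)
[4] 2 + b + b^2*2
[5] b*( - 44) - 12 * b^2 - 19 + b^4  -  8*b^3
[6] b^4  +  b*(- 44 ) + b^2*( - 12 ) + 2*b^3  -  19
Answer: 6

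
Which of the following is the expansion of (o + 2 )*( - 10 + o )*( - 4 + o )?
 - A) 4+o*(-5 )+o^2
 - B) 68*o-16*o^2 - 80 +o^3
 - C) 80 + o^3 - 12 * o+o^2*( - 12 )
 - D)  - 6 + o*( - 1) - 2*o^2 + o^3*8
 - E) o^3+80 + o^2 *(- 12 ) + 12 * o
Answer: E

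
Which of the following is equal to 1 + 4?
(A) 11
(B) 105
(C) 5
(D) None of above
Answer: C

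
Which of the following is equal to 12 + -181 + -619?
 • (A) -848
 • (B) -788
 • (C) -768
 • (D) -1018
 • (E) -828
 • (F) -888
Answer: B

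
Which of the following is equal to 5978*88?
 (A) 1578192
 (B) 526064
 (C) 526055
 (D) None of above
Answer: B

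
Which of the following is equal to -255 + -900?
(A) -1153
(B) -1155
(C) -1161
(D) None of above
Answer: B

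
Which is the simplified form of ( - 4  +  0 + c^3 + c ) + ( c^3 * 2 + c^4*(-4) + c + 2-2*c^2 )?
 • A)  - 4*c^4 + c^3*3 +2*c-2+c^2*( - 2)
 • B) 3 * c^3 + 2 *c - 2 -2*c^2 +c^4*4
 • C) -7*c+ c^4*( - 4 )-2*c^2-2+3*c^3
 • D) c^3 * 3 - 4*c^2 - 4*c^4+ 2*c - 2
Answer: A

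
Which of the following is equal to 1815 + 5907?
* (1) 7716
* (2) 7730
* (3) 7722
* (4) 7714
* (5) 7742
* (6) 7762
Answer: 3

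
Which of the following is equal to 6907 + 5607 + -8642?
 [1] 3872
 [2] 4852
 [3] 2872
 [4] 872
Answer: 1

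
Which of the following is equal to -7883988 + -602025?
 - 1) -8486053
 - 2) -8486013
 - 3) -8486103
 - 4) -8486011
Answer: 2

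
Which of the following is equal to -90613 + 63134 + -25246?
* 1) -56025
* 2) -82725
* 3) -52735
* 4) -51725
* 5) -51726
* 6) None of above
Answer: 6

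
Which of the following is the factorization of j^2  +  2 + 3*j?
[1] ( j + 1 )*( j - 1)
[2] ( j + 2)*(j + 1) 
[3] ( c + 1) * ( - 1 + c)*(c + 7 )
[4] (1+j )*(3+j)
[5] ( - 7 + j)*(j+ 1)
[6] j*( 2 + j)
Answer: 2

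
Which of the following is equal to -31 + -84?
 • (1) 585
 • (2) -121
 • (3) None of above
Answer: 3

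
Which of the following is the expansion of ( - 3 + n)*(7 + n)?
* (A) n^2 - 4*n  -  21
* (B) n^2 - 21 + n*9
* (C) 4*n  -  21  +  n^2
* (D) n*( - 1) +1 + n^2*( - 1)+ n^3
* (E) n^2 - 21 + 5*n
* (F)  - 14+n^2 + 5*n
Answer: C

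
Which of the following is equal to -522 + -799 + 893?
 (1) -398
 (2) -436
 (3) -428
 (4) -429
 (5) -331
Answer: 3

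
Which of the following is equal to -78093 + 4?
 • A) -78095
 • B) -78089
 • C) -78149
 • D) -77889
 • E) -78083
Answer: B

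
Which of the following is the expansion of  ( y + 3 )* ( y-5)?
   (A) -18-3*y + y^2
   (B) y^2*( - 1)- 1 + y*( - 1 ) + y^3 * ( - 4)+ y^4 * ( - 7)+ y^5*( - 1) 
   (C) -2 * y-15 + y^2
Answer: C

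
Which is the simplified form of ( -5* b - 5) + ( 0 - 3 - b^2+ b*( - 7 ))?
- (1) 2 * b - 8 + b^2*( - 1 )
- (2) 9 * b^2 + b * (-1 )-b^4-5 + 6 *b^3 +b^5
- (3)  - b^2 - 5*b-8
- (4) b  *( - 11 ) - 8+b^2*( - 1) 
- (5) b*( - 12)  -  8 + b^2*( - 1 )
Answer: 5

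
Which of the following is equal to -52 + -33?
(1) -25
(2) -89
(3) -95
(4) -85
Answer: 4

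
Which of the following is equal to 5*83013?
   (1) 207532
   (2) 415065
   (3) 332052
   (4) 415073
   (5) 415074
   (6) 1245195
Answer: 2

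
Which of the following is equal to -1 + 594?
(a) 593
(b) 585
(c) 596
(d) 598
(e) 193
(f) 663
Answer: a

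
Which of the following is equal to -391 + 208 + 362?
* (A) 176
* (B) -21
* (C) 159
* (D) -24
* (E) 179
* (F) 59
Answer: E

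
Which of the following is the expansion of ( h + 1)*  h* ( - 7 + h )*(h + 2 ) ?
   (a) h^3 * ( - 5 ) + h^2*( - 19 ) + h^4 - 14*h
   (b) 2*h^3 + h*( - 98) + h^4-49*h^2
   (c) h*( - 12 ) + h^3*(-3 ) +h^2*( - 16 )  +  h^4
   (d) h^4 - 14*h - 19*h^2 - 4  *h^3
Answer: d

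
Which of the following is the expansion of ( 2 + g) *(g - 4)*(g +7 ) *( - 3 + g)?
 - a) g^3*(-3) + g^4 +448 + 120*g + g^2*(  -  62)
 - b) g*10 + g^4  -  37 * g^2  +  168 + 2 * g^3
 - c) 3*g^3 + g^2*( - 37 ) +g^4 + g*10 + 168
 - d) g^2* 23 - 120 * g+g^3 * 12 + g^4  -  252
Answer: b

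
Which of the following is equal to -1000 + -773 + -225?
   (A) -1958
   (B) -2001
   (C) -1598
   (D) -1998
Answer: D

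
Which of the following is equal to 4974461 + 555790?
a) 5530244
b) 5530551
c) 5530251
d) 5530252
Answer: c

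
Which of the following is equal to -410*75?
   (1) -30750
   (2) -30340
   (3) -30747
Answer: 1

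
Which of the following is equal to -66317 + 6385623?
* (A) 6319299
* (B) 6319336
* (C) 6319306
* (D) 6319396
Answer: C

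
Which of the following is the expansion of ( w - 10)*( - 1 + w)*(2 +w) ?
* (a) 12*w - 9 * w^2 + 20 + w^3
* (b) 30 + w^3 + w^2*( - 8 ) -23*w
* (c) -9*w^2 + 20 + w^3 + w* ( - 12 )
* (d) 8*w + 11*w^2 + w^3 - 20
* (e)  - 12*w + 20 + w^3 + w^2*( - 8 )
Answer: c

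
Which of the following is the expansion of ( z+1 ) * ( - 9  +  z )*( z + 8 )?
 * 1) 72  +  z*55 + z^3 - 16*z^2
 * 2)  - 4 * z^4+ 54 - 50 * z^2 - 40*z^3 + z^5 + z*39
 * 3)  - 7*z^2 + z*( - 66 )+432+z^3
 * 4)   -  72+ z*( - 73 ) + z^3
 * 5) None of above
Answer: 4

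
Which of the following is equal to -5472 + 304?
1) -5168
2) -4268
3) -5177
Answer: 1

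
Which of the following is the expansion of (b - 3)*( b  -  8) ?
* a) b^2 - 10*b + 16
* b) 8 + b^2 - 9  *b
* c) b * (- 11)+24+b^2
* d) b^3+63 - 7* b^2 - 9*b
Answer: c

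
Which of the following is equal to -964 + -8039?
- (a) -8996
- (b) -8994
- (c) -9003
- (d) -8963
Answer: c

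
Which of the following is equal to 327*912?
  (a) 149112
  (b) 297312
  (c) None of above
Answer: c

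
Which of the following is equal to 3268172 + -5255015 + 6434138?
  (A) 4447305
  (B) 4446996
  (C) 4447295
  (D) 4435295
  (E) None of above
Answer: C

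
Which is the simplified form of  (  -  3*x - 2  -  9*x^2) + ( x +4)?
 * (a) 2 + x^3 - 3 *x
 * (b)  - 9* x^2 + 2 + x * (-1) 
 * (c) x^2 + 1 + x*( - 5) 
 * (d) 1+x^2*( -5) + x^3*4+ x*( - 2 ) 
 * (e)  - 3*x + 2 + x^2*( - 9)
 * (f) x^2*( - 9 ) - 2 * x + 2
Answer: f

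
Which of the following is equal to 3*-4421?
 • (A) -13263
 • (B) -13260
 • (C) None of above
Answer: A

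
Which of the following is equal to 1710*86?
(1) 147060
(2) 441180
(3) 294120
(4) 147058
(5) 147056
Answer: 1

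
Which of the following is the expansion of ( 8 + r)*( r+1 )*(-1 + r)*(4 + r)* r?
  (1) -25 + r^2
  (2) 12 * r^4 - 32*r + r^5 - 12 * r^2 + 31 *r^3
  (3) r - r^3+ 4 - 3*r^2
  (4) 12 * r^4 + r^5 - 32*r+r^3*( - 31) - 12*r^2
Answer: 2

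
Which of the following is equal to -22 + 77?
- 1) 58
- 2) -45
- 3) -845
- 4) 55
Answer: 4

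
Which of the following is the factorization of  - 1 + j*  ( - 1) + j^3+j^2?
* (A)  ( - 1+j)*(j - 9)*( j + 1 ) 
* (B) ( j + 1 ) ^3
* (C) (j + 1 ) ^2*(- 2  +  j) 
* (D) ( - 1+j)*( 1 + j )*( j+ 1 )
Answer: D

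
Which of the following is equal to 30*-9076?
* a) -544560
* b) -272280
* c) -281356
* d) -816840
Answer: b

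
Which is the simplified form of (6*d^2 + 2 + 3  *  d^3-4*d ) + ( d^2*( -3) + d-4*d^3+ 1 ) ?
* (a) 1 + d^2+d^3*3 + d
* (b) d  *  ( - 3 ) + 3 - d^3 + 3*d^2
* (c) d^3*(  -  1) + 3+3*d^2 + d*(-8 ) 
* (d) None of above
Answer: b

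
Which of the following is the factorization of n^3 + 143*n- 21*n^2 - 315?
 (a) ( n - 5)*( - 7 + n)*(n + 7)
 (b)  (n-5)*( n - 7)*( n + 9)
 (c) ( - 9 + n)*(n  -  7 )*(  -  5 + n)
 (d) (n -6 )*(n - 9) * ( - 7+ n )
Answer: c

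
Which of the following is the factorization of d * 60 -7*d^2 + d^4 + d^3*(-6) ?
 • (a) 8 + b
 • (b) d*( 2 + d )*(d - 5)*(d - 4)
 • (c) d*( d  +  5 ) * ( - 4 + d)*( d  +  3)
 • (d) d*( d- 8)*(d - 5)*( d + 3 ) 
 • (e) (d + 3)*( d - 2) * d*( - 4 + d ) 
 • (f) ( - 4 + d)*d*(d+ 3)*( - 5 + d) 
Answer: f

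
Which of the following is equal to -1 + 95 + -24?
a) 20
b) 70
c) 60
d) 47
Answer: b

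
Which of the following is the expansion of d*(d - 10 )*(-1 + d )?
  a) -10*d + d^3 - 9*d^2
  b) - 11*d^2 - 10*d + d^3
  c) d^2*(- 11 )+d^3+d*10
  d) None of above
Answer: c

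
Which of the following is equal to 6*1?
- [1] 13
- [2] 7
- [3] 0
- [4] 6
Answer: 4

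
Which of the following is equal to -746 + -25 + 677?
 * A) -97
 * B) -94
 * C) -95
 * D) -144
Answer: B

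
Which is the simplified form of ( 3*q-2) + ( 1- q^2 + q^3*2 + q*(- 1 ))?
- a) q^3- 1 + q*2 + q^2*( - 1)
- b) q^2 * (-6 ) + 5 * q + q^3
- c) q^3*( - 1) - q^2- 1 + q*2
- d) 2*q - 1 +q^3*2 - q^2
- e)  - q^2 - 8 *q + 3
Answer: d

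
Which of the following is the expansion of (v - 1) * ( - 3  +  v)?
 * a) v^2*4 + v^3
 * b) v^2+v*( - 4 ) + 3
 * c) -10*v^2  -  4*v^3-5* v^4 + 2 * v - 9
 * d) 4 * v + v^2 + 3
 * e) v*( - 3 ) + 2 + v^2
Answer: b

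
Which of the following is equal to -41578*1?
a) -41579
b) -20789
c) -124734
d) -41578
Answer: d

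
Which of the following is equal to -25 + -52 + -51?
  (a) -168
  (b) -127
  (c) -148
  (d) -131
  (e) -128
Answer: e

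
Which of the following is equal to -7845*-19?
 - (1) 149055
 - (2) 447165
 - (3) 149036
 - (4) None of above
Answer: 1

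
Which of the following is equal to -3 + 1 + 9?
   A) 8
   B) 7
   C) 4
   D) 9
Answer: B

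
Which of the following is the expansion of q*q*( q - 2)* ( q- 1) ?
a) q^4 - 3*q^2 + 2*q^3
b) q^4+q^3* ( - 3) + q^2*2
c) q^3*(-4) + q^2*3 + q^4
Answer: b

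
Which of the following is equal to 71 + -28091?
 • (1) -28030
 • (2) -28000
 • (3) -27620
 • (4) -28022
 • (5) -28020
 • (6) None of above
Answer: 5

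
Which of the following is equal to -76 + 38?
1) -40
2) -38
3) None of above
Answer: 2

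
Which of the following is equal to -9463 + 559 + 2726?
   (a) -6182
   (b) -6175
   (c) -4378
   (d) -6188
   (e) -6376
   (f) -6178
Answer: f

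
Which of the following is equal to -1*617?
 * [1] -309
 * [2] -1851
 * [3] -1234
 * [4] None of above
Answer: 4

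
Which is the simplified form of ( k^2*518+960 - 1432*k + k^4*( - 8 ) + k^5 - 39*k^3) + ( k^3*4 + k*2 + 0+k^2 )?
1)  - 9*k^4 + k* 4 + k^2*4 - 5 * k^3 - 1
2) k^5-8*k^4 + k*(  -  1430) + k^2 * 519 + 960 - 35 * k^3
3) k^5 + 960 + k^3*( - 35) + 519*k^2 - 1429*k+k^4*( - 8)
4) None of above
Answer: 2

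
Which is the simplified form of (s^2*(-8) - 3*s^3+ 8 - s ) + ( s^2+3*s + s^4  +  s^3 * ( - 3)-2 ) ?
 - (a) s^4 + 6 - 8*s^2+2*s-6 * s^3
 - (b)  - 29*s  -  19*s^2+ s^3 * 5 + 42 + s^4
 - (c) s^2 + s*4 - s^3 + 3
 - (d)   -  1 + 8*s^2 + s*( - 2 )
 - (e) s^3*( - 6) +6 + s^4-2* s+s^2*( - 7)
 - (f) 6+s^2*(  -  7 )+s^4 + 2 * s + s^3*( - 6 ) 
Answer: f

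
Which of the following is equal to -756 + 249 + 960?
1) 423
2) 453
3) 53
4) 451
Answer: 2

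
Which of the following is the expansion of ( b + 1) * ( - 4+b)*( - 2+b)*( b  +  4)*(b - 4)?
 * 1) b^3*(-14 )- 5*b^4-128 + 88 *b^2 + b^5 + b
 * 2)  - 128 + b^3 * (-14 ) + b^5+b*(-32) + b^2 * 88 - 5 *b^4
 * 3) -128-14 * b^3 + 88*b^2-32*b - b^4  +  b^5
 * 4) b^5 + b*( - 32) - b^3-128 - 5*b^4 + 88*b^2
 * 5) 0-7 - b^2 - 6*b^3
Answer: 2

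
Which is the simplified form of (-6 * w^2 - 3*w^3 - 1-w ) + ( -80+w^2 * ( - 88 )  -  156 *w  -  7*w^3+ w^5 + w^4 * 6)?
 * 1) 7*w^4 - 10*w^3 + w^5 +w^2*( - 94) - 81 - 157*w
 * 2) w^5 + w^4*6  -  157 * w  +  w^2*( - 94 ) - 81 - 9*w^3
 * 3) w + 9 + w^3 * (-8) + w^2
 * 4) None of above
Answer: 4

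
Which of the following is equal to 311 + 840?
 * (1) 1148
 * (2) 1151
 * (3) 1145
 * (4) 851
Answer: 2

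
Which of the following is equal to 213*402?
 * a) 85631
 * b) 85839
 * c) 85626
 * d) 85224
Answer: c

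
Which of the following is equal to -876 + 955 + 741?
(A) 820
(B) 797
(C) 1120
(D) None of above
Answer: A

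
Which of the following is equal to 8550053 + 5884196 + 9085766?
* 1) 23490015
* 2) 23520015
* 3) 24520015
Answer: 2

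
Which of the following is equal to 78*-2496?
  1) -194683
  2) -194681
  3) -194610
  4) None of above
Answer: 4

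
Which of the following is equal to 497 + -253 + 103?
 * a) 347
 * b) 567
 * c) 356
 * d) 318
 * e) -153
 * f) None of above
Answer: a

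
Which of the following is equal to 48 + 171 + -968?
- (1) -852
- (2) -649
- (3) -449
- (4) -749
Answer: 4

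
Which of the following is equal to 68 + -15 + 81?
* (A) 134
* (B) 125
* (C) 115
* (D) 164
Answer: A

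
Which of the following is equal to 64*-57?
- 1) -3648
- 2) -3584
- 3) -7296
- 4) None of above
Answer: 1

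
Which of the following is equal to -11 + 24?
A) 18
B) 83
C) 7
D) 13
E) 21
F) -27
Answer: D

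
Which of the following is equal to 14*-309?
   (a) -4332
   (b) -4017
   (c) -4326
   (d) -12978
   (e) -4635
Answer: c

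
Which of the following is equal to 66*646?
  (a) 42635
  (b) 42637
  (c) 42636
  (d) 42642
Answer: c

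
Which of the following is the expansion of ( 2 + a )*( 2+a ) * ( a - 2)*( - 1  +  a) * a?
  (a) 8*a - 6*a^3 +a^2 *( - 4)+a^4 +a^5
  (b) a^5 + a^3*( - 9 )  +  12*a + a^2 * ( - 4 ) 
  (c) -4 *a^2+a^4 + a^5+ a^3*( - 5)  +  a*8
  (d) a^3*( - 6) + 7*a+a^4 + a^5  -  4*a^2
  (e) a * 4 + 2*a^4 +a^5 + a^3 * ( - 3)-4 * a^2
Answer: a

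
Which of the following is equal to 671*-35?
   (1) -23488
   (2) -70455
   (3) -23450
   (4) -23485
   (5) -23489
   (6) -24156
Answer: 4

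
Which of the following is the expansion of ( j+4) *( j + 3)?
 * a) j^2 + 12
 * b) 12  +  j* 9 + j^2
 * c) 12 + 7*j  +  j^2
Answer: c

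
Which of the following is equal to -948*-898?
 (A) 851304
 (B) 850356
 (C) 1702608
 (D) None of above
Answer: A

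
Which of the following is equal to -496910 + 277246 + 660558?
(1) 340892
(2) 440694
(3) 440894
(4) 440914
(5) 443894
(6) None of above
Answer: 3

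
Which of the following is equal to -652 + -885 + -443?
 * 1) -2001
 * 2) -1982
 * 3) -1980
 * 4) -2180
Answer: 3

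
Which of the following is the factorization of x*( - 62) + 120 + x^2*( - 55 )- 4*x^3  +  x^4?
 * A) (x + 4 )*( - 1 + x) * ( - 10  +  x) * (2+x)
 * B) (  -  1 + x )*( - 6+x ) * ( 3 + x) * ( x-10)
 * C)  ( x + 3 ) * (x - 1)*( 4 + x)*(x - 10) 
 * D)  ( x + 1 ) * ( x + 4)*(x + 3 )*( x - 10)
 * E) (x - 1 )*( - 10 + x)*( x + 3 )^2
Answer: C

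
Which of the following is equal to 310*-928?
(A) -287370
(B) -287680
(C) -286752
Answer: B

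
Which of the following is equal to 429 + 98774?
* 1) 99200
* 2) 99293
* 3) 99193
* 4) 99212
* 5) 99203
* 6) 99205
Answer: 5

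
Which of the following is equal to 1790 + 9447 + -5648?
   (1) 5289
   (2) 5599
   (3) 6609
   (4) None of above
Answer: 4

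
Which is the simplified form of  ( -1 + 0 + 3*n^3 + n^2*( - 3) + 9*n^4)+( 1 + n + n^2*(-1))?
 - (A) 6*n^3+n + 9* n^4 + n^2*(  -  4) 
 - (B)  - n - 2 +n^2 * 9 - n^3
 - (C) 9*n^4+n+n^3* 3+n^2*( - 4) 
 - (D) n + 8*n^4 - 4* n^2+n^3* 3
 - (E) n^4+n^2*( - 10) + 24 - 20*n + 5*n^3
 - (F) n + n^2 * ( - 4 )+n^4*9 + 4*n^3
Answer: C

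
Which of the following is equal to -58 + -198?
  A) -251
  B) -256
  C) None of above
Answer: B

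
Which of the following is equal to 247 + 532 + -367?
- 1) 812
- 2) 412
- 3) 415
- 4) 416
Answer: 2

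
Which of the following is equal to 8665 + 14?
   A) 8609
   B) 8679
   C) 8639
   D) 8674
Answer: B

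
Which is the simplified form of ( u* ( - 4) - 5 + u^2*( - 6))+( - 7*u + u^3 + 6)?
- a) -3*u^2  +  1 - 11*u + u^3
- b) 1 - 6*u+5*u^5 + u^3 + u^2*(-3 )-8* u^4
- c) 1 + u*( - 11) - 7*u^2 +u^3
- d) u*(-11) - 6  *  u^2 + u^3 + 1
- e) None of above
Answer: d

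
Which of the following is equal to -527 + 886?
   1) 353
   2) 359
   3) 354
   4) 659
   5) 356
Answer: 2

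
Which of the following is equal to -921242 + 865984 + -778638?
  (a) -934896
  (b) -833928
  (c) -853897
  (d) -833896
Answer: d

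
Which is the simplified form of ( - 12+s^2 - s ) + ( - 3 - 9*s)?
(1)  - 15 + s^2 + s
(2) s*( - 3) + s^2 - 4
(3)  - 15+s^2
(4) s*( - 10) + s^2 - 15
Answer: 4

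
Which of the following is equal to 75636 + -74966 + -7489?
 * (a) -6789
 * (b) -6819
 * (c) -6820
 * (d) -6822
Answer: b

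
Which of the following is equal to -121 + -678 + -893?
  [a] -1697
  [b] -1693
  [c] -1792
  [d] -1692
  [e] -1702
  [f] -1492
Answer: d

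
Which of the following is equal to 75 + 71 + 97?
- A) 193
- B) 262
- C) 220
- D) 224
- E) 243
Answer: E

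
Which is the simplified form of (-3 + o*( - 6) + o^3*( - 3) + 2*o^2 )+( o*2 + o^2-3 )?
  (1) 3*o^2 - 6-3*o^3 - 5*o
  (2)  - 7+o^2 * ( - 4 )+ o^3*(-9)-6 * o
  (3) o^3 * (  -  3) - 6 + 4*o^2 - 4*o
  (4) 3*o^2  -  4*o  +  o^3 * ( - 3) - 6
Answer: 4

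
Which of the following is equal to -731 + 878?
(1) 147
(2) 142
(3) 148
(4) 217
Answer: 1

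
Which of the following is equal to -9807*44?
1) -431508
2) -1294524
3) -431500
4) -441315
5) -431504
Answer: 1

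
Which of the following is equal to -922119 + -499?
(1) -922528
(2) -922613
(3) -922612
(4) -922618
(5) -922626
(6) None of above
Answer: 4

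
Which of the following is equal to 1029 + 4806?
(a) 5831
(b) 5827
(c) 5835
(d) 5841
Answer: c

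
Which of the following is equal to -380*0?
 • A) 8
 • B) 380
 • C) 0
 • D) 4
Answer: C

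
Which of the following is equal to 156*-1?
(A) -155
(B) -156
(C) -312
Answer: B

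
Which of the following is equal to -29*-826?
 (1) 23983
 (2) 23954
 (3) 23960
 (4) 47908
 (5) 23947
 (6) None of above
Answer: 2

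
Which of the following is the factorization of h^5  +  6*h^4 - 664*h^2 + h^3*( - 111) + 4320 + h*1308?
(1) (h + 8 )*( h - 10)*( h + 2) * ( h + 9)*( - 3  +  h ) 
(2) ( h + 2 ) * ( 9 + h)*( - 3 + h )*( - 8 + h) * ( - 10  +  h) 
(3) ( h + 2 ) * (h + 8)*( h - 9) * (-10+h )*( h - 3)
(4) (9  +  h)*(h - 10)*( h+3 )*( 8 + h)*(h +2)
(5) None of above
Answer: 1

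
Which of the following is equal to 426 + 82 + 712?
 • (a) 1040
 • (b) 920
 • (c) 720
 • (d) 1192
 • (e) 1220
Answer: e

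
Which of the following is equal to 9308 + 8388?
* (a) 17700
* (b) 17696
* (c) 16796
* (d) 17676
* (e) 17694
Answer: b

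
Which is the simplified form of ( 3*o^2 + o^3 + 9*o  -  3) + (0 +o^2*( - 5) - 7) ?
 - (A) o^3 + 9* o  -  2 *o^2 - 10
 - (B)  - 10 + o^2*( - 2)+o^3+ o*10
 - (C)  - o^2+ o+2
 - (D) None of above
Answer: A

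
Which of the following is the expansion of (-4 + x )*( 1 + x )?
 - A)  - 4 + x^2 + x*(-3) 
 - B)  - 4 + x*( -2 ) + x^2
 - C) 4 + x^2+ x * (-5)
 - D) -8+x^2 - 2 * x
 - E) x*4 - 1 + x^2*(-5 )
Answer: A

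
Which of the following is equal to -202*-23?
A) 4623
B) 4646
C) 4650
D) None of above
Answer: B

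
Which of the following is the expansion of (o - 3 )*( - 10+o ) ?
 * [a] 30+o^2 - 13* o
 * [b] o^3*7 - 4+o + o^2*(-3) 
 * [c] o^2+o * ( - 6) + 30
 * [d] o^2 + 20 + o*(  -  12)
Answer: a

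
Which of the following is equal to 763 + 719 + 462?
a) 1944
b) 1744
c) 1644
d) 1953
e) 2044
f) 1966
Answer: a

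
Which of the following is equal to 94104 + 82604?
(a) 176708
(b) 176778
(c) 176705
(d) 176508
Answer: a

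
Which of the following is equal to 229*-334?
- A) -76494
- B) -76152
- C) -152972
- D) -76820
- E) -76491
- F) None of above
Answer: F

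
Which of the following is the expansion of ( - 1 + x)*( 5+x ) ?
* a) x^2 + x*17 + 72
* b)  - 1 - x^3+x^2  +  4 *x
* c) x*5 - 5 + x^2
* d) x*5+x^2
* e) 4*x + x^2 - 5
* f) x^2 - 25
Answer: e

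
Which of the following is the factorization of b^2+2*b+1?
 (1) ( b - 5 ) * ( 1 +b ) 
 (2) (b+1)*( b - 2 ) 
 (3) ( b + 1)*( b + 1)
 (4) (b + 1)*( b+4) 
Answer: 3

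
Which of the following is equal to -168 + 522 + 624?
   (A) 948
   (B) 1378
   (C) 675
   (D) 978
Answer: D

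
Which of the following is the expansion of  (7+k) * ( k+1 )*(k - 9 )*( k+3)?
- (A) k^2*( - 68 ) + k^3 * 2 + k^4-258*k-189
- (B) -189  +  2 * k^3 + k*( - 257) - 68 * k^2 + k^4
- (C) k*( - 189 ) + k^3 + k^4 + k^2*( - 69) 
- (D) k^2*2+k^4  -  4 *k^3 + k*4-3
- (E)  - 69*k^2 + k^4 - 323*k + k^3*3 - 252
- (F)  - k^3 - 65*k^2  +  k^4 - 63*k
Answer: A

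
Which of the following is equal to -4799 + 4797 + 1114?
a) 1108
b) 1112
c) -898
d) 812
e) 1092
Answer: b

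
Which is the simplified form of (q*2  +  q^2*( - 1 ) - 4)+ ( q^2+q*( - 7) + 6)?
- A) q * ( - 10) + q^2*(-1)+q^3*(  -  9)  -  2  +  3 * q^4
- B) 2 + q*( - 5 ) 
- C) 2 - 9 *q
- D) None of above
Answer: B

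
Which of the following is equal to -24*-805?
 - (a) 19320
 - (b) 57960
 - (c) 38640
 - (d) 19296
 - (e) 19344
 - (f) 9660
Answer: a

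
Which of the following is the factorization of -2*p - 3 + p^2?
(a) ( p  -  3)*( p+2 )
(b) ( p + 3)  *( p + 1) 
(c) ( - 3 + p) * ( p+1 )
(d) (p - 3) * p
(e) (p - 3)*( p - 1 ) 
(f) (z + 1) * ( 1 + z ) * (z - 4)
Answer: c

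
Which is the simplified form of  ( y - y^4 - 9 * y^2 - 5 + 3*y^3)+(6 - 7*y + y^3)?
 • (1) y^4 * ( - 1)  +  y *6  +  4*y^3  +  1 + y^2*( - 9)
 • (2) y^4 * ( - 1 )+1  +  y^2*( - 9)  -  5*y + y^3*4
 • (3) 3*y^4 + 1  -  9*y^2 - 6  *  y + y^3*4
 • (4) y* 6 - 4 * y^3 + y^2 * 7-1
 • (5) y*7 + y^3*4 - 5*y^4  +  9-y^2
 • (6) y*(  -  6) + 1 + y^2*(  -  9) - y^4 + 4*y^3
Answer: 6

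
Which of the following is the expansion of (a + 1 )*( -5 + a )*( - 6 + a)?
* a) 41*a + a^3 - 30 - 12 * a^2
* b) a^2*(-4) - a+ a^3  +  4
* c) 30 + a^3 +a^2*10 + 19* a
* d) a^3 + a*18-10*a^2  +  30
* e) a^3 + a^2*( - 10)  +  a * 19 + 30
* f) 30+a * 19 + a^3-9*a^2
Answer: e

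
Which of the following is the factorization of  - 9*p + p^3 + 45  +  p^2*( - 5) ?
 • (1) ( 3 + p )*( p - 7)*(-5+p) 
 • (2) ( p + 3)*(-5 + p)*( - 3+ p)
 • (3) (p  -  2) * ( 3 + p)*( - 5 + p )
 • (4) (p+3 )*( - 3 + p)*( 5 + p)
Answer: 2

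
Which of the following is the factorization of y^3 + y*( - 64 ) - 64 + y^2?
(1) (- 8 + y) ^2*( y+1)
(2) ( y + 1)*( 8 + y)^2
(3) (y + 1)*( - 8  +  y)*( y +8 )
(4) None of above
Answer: 3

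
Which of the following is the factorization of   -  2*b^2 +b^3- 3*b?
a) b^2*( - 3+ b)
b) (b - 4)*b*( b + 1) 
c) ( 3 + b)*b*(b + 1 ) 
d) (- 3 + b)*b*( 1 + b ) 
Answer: d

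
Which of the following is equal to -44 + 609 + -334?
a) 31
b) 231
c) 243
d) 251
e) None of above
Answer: b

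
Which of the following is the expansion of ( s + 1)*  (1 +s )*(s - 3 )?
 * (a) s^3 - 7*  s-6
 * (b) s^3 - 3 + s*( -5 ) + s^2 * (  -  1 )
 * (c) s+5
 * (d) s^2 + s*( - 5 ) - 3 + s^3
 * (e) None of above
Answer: b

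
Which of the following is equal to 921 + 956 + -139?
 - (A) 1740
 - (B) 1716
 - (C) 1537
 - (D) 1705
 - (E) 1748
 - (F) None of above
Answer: F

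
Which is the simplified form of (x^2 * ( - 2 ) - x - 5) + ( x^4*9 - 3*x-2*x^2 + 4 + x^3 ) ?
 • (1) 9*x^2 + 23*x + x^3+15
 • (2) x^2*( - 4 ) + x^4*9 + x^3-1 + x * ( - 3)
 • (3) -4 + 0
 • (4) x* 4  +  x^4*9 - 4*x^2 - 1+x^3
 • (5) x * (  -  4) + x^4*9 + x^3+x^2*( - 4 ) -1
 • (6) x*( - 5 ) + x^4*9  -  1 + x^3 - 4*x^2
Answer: 5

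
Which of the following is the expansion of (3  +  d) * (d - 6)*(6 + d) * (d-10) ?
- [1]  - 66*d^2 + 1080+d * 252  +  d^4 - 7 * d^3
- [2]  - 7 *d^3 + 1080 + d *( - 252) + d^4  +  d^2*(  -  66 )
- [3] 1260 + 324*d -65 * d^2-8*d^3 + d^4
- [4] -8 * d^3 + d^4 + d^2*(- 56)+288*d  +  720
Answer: 1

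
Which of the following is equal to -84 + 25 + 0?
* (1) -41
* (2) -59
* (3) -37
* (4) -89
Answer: 2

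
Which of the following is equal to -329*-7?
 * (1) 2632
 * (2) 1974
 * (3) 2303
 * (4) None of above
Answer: 3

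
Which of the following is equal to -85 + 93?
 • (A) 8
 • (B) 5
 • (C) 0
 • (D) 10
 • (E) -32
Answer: A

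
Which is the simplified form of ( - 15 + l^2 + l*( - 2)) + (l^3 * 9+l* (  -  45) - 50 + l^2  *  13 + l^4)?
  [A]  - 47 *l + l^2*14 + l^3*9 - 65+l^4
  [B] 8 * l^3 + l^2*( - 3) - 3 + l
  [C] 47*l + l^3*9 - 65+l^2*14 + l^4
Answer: A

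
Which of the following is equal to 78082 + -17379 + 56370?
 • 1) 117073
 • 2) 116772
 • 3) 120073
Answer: 1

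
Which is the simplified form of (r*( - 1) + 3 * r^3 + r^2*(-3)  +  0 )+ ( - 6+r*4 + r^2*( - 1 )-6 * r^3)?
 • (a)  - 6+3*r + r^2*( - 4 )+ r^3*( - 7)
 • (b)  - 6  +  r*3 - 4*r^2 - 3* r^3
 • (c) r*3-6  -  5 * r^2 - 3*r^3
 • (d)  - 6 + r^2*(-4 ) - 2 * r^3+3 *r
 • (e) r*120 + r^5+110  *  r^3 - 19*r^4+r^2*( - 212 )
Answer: b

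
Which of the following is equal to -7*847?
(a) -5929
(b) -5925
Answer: a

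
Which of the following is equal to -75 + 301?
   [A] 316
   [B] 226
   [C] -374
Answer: B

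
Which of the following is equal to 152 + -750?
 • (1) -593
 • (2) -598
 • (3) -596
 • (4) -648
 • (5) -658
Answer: 2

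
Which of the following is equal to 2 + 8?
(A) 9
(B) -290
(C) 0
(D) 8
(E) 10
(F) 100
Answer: E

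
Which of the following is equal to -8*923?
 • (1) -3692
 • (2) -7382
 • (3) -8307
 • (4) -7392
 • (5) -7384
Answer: 5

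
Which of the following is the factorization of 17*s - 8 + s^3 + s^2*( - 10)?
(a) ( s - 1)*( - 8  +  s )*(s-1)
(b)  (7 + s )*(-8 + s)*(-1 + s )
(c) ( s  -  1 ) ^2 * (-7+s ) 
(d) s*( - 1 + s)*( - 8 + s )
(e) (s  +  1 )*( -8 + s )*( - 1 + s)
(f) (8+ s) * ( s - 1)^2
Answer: a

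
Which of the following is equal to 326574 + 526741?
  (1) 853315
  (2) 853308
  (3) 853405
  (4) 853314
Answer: 1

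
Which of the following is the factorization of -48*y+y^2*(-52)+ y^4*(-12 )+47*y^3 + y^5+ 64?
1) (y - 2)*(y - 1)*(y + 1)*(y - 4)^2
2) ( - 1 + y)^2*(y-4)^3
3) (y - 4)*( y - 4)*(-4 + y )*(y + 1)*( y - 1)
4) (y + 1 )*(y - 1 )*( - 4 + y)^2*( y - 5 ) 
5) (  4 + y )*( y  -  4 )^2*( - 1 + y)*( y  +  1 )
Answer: 3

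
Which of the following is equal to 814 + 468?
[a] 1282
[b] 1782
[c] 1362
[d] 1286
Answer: a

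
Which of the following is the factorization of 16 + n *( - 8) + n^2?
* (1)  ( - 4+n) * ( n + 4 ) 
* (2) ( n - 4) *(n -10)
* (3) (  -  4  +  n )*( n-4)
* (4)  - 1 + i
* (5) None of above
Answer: 3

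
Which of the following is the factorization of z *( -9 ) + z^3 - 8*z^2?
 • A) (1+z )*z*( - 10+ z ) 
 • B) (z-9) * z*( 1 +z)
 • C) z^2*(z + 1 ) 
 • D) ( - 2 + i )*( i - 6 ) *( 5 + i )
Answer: B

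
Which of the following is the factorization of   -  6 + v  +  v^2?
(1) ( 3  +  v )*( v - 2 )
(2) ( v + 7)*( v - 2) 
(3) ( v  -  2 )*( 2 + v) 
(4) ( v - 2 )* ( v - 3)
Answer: 1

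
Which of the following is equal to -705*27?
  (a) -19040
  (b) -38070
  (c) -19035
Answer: c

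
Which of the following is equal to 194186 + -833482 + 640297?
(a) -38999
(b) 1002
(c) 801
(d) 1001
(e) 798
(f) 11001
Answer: d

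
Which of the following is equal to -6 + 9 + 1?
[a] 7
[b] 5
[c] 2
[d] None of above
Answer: d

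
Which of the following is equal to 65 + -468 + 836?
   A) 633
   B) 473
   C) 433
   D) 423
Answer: C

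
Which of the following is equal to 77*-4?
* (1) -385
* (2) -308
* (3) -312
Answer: 2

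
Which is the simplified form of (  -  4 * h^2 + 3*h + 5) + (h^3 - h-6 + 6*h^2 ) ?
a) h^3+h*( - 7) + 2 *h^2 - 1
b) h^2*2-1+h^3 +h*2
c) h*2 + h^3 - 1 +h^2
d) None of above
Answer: b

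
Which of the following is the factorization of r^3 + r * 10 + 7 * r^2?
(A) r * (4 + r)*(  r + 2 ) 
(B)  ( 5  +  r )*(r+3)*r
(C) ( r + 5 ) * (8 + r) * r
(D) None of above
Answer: D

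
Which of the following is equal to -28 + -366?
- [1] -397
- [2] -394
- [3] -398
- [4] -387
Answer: 2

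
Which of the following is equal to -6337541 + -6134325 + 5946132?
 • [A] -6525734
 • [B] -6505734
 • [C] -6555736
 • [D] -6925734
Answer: A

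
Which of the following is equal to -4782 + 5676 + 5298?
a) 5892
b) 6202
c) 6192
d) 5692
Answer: c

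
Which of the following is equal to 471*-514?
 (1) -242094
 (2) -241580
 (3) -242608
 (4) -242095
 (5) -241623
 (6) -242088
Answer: 1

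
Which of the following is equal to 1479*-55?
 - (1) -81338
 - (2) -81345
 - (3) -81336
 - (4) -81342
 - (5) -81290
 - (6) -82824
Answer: 2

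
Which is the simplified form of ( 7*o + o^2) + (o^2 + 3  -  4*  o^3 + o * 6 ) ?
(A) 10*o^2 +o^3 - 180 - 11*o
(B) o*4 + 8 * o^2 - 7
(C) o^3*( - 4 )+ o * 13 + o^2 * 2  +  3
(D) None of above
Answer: C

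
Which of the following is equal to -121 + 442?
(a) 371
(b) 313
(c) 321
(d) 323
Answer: c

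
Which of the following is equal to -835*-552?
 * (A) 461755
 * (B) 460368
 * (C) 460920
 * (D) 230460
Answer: C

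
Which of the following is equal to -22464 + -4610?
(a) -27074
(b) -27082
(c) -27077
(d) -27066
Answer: a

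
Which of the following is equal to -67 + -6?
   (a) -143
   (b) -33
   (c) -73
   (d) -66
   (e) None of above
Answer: c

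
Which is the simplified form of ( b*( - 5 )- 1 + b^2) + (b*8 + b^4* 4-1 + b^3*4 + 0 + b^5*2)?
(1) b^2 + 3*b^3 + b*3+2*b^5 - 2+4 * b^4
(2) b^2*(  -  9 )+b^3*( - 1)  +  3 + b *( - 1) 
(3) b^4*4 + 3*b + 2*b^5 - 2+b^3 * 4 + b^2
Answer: 3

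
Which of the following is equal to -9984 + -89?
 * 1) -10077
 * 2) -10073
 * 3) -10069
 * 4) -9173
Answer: 2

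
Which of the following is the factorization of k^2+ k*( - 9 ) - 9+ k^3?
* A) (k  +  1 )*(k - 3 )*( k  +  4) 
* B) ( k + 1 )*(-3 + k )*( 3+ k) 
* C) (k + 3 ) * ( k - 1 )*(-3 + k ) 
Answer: B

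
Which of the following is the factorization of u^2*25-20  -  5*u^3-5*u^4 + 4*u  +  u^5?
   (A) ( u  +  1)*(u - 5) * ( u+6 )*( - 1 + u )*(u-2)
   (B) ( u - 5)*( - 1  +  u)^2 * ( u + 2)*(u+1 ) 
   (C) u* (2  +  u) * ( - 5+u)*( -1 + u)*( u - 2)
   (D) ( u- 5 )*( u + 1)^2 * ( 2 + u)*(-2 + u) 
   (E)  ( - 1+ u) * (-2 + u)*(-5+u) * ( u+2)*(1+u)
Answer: E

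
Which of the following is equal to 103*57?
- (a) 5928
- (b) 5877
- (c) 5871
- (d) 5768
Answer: c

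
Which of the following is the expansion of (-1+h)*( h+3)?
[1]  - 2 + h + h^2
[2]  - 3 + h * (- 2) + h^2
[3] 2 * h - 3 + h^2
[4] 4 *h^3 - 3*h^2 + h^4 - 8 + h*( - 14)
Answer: 3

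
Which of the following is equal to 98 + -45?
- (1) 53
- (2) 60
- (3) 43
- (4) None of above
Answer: 1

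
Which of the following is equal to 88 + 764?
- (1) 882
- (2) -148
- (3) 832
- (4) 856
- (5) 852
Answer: 5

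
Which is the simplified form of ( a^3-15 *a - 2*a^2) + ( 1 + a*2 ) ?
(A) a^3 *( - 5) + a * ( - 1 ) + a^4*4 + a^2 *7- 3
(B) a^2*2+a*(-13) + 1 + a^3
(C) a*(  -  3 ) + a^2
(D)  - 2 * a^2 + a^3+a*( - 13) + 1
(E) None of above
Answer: D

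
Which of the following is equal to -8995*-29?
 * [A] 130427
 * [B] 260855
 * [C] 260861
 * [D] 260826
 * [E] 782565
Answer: B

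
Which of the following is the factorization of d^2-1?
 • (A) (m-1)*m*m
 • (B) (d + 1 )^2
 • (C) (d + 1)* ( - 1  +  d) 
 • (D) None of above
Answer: C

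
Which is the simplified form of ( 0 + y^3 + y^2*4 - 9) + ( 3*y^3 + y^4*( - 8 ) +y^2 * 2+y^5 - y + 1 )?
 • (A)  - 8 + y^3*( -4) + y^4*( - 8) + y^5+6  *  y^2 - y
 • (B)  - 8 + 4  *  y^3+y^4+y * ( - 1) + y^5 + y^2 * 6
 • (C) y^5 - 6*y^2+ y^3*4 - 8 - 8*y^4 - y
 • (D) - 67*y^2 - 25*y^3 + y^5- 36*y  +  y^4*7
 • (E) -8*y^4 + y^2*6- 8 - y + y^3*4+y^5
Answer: E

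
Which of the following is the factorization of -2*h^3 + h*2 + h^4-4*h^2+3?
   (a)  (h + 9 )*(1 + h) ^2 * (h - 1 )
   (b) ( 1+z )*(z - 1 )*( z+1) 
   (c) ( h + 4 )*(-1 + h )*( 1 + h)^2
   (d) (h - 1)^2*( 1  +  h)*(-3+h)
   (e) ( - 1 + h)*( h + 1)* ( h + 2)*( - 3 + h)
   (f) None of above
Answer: f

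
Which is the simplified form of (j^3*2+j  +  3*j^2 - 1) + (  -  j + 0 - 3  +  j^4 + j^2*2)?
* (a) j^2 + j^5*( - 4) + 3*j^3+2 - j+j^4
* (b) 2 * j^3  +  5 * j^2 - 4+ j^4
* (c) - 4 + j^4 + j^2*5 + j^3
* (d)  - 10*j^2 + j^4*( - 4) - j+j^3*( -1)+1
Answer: b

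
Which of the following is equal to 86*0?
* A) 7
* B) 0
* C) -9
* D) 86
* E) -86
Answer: B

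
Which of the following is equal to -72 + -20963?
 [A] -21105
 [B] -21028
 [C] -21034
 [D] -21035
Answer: D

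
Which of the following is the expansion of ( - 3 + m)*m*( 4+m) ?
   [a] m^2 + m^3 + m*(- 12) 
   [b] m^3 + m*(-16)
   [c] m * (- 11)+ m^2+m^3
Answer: a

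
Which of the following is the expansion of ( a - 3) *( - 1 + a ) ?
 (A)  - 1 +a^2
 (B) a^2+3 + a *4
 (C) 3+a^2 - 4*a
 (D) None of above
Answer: C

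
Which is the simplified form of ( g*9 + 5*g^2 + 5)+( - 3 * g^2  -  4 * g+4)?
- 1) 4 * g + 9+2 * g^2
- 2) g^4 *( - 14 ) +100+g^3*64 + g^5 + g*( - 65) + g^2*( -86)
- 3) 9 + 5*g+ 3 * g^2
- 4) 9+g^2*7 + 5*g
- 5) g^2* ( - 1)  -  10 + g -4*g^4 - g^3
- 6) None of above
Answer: 6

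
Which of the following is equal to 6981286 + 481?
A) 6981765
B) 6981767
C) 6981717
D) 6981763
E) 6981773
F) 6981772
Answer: B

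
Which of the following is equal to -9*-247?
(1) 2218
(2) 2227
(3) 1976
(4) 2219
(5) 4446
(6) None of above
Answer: 6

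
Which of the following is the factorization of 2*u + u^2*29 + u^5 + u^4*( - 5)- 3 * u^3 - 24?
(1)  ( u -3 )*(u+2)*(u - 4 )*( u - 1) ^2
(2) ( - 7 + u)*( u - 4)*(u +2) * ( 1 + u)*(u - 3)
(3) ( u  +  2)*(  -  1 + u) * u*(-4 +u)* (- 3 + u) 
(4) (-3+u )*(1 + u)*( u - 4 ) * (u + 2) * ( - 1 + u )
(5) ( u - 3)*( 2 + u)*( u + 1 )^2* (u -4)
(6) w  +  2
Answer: 4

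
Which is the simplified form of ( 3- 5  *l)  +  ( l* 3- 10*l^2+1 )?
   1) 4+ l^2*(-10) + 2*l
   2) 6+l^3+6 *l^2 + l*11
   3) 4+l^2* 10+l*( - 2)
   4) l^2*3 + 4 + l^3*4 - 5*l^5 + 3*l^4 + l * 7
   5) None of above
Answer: 5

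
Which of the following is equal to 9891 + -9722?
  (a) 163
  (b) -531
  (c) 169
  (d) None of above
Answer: c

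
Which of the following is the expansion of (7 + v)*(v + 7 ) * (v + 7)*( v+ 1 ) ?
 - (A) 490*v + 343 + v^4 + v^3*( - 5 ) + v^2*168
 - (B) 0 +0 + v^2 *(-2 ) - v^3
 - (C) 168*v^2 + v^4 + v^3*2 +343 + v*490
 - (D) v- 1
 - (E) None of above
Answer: E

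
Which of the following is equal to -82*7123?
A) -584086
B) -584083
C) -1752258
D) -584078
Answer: A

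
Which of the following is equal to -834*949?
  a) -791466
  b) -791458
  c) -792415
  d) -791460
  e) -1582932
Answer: a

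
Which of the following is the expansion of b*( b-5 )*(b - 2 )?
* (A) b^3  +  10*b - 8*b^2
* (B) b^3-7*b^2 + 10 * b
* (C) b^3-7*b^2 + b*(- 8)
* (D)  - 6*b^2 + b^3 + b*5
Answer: B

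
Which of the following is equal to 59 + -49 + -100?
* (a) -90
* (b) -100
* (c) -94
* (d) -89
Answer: a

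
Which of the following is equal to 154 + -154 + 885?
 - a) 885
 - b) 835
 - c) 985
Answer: a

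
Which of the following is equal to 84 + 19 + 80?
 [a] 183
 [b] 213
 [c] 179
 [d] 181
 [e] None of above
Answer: a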